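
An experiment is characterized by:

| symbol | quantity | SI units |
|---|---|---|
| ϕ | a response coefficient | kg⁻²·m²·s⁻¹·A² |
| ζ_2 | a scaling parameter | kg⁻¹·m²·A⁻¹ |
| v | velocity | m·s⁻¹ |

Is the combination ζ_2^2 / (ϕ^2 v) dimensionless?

Sum the exponent of each base dimension across the product:
  M: −2·[ϕ]_M + 2·[ζ_2]_M − [v]_M = −2·(-2) + 2·(-1) − (0) = 2
  L: −2·[ϕ]_L + 2·[ζ_2]_L − [v]_L = −2·(2) + 2·(2) − (1) = -1
  T: −2·[ϕ]_T + 2·[ζ_2]_T − [v]_T = −2·(-1) + 2·(0) − (-1) = 3
  I: −2·[ϕ]_I + 2·[ζ_2]_I − [v]_I = −2·(2) + 2·(-1) − (0) = -6
Net dimensions [M² L⁻¹ T³ I⁻⁶] ≠ [1] — not dimensionless.

no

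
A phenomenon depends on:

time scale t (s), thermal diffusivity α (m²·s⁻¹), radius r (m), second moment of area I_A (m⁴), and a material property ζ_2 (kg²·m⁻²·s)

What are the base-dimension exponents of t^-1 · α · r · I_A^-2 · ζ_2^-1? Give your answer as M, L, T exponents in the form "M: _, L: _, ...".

M: -2, L: -3, T: -3

Collect each base-dimension exponent across the product:
  M: −(0) + (0) + (0) − 2·(0) − (2) = -2
  L: −(0) + (2) + (1) − 2·(4) − (-2) = -3
  T: −(1) + (-1) + (0) − 2·(0) − (1) = -3
So the dimensions are [M⁻² L⁻³ T⁻³].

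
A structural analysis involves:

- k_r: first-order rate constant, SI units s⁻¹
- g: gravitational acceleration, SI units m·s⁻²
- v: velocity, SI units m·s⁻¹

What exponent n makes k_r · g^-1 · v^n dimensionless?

1

Balance the L exponent: (1)·n from v, plus (0) − (1) = -1 from the rest, must sum to zero.
n − 1 = 0, so n = 1.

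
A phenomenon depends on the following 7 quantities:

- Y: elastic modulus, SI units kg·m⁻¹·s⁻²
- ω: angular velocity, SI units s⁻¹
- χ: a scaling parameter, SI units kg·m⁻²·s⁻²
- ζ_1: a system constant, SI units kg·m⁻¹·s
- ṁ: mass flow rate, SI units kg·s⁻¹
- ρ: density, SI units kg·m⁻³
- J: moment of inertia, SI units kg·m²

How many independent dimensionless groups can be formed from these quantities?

4

There are 7 variables and 3 base dimensions (M, L, T).
The dimension matrix has rank 3.
Independent dimensionless groups: 7 − 3 = 4.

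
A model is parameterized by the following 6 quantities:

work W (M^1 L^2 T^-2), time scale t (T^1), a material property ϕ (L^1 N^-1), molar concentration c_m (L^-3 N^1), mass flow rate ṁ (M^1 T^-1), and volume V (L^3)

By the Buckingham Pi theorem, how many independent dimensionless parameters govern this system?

There are 6 variables and 4 base dimensions (M, L, T, N).
The dimension matrix has rank 4.
Independent dimensionless groups: 6 − 4 = 2.

2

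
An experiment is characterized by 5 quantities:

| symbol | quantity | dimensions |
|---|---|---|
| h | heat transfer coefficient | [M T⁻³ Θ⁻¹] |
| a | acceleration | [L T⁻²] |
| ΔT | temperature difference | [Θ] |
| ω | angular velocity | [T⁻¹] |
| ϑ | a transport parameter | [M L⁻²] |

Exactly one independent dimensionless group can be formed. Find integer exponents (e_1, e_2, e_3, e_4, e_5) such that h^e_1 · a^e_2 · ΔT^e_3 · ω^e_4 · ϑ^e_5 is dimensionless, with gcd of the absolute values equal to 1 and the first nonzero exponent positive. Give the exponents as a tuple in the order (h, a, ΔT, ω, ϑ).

(1, -2, 1, 1, -1)

M: e_1·(1) + e_2·(0) + e_3·(0) + e_4·(0) + e_5·(1) = 0
L: e_1·(0) + e_2·(1) + e_3·(0) + e_4·(0) + e_5·(-2) = 0
T: e_1·(-3) + e_2·(-2) + e_3·(0) + e_4·(-1) + e_5·(0) = 0
Θ: e_1·(-1) + e_2·(0) + e_3·(1) + e_4·(0) + e_5·(0) = 0
Solving this homogeneous linear system for the smallest-integer solution (first nonzero entry positive) gives (1, -2, 1, 1, -1).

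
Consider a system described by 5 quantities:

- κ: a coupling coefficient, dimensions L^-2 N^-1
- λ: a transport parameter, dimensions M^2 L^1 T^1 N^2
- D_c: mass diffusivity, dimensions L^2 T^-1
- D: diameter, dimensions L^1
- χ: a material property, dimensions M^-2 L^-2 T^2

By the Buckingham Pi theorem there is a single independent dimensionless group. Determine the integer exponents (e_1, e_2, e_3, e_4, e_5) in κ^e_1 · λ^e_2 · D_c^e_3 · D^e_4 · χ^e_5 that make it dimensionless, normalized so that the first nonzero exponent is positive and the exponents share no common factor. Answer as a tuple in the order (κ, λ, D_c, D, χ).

M: e_1·(0) + e_2·(2) + e_3·(0) + e_4·(0) + e_5·(-2) = 0
L: e_1·(-2) + e_2·(1) + e_3·(2) + e_4·(1) + e_5·(-2) = 0
T: e_1·(0) + e_2·(1) + e_3·(-1) + e_4·(0) + e_5·(2) = 0
N: e_1·(-1) + e_2·(2) + e_3·(0) + e_4·(0) + e_5·(0) = 0
Solving this homogeneous linear system for the smallest-integer solution (first nonzero entry positive) gives (2, 1, 3, -1, 1).

(2, 1, 3, -1, 1)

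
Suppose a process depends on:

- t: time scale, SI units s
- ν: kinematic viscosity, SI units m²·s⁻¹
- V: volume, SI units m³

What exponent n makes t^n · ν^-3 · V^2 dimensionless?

Balance the T exponent: (1)·n from t, plus −3·(-1) + 2·(0) = 3 from the rest, must sum to zero.
n + 3 = 0, so n = -3.

-3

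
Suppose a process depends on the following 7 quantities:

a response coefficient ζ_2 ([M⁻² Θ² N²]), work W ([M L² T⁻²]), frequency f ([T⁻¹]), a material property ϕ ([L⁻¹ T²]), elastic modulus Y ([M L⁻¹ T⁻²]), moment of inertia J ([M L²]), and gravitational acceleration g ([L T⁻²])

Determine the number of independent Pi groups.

There are 7 variables and 5 base dimensions (M, L, T, Θ, N).
The dimension matrix has rank 4 (less than 5: the dimension vectors are linearly dependent).
Independent dimensionless groups: 7 − 4 = 3.

3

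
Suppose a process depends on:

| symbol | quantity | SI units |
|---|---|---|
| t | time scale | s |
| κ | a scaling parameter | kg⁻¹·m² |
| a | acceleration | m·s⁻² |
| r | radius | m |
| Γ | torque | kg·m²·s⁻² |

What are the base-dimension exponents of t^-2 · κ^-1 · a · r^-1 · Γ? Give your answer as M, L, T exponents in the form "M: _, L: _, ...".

M: 2, L: 0, T: -6

Collect each base-dimension exponent across the product:
  M: −2·(0) − (-1) + (0) − (0) + (1) = 2
  L: −2·(0) − (2) + (1) − (1) + (2) = 0
  T: −2·(1) − (0) + (-2) − (0) + (-2) = -6
So the dimensions are [M² T⁻⁶].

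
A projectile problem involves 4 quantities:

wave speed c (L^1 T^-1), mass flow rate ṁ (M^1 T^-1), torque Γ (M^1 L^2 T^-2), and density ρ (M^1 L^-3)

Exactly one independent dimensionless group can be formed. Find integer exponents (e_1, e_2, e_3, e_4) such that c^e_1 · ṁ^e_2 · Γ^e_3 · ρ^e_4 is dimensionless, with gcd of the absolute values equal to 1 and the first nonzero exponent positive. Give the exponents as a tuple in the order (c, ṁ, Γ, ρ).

(1, 3, -2, -1)

M: e_1·(0) + e_2·(1) + e_3·(1) + e_4·(1) = 0
L: e_1·(1) + e_2·(0) + e_3·(2) + e_4·(-3) = 0
T: e_1·(-1) + e_2·(-1) + e_3·(-2) + e_4·(0) = 0
Solving this homogeneous linear system for the smallest-integer solution (first nonzero entry positive) gives (1, 3, -2, -1).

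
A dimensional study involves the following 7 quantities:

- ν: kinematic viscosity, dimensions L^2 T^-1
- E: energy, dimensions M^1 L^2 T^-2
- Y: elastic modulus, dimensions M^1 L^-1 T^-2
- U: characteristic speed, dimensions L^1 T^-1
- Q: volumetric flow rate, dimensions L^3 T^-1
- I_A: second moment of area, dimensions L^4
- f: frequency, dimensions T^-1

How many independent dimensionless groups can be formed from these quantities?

4

There are 7 variables and 3 base dimensions (M, L, T).
The dimension matrix has rank 3.
Independent dimensionless groups: 7 − 3 = 4.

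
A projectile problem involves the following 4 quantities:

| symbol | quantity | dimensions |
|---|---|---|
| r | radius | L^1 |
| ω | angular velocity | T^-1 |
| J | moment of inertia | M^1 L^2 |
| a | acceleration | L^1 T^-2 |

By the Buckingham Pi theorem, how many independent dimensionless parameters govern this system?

There are 4 variables and 3 base dimensions (M, L, T).
The dimension matrix has rank 3.
Independent dimensionless groups: 4 − 3 = 1.

1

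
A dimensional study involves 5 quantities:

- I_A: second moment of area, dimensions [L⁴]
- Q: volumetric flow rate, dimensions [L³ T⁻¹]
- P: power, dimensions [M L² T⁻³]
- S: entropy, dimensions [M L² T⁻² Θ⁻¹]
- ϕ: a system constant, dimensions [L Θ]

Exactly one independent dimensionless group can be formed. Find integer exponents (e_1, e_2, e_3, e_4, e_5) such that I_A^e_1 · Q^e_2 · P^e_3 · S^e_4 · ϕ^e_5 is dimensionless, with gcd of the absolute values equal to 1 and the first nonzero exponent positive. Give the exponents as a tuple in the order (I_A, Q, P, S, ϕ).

M: e_1·(0) + e_2·(0) + e_3·(1) + e_4·(1) + e_5·(0) = 0
L: e_1·(4) + e_2·(3) + e_3·(2) + e_4·(2) + e_5·(1) = 0
T: e_1·(0) + e_2·(-1) + e_3·(-3) + e_4·(-2) + e_5·(0) = 0
Θ: e_1·(0) + e_2·(0) + e_3·(0) + e_4·(-1) + e_5·(1) = 0
Solving this homogeneous linear system for the smallest-integer solution (first nonzero entry positive) gives (1, -1, 1, -1, -1).

(1, -1, 1, -1, -1)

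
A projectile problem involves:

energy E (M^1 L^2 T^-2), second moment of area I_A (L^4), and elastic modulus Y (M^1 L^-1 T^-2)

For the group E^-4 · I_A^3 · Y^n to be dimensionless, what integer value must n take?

Balance the M exponent: (1)·n from Y, plus −4·(1) + 3·(0) = -4 from the rest, must sum to zero.
n − 4 = 0, so n = 4.

4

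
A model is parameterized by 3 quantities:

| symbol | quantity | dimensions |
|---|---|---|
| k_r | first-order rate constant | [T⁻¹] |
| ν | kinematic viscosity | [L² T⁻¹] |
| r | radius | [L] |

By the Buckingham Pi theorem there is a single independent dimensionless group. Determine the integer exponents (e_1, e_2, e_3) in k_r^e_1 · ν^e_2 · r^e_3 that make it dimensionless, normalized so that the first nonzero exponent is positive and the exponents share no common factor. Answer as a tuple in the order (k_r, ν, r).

(1, -1, 2)

L: e_1·(0) + e_2·(2) + e_3·(1) = 0
T: e_1·(-1) + e_2·(-1) + e_3·(0) = 0
Solving this homogeneous linear system for the smallest-integer solution (first nonzero entry positive) gives (1, -1, 2).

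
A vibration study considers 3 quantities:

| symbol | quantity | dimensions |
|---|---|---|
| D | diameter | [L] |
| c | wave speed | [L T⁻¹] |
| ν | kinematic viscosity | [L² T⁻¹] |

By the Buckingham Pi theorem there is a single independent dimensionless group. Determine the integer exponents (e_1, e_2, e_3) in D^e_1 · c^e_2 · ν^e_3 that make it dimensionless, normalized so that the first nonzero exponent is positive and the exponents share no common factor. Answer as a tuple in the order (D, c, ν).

L: e_1·(1) + e_2·(1) + e_3·(2) = 0
T: e_1·(0) + e_2·(-1) + e_3·(-1) = 0
Solving this homogeneous linear system for the smallest-integer solution (first nonzero entry positive) gives (1, 1, -1).

(1, 1, -1)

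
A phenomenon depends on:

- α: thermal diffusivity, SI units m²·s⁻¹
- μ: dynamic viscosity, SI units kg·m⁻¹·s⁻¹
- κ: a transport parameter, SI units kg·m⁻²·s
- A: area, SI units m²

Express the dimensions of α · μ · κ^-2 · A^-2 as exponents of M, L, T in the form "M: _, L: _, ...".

Collect each base-dimension exponent across the product:
  M: (0) + (1) − 2·(1) − 2·(0) = -1
  L: (2) + (-1) − 2·(-2) − 2·(2) = 1
  T: (-1) + (-1) − 2·(1) − 2·(0) = -4
So the dimensions are [M⁻¹ L T⁻⁴].

M: -1, L: 1, T: -4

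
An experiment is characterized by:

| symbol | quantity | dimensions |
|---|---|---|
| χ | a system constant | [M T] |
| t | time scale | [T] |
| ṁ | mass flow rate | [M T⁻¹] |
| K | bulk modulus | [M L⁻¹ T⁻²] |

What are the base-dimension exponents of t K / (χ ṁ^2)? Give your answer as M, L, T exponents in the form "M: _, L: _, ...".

Collect each base-dimension exponent across the product:
  M: −(1) + (0) − 2·(1) + (1) = -2
  L: −(0) + (0) − 2·(0) + (-1) = -1
  T: −(1) + (1) − 2·(-1) + (-2) = 0
So the dimensions are [M⁻² L⁻¹].

M: -2, L: -1, T: 0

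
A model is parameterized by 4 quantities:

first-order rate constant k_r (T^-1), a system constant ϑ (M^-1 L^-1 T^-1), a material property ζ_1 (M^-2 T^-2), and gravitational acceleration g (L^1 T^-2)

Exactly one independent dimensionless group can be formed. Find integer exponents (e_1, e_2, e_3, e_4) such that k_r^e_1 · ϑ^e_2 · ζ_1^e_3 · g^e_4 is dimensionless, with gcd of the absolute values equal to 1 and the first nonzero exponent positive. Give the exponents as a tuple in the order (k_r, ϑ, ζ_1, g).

(4, -2, 1, -2)

M: e_1·(0) + e_2·(-1) + e_3·(-2) + e_4·(0) = 0
L: e_1·(0) + e_2·(-1) + e_3·(0) + e_4·(1) = 0
T: e_1·(-1) + e_2·(-1) + e_3·(-2) + e_4·(-2) = 0
Solving this homogeneous linear system for the smallest-integer solution (first nonzero entry positive) gives (4, -2, 1, -2).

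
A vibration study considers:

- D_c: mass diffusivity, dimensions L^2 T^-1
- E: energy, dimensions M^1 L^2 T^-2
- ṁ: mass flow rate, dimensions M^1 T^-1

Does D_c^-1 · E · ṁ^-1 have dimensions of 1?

yes

Sum the exponent of each base dimension across the product:
  M: −[D_c]_M + [E]_M − [ṁ]_M = −(0) + (1) − (1) = 0
  L: −[D_c]_L + [E]_L − [ṁ]_L = −(2) + (2) − (0) = 0
  T: −[D_c]_T + [E]_T − [ṁ]_T = −(-1) + (-2) − (-1) = 0
All base exponents vanish — dimensionless.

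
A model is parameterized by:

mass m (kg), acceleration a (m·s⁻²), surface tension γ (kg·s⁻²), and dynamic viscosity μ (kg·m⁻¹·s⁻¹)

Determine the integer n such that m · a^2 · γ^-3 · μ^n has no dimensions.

2

Balance the M exponent: (1)·n from μ, plus (1) + 2·(0) − 3·(1) = -2 from the rest, must sum to zero.
n − 2 = 0, so n = 2.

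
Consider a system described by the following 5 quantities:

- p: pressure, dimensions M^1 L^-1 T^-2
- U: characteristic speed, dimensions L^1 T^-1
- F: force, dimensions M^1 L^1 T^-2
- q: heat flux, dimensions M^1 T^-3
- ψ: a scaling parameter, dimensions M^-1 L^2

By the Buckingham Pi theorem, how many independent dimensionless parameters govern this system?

2

There are 5 variables and 3 base dimensions (M, L, T).
The dimension matrix has rank 3.
Independent dimensionless groups: 5 − 3 = 2.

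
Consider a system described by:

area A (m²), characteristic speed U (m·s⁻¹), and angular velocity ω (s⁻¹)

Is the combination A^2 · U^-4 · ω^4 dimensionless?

Sum the exponent of each base dimension across the product:
  M: 2·[A]_M − 4·[U]_M + 4·[ω]_M = 2·(0) − 4·(0) + 4·(0) = 0
  L: 2·[A]_L − 4·[U]_L + 4·[ω]_L = 2·(2) − 4·(1) + 4·(0) = 0
  T: 2·[A]_T − 4·[U]_T + 4·[ω]_T = 2·(0) − 4·(-1) + 4·(-1) = 0
All base exponents vanish — dimensionless.

yes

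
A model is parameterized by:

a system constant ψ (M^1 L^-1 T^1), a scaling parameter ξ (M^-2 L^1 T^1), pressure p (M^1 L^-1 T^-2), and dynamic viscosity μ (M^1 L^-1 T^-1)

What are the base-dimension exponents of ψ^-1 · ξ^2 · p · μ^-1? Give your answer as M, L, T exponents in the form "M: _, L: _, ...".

Collect each base-dimension exponent across the product:
  M: −(1) + 2·(-2) + (1) − (1) = -5
  L: −(-1) + 2·(1) + (-1) − (-1) = 3
  T: −(1) + 2·(1) + (-2) − (-1) = 0
So the dimensions are [M⁻⁵ L³].

M: -5, L: 3, T: 0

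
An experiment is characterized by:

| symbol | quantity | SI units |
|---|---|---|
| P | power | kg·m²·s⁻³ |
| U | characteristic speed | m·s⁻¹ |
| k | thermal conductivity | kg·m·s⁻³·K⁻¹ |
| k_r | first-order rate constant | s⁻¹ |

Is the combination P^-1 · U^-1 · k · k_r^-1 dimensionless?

Sum the exponent of each base dimension across the product:
  M: −[P]_M − [U]_M + [k]_M − [k_r]_M = −(1) − (0) + (1) − (0) = 0
  L: −[P]_L − [U]_L + [k]_L − [k_r]_L = −(2) − (1) + (1) − (0) = -2
  T: −[P]_T − [U]_T + [k]_T − [k_r]_T = −(-3) − (-1) + (-3) − (-1) = 2
  Θ: −[P]_Θ − [U]_Θ + [k]_Θ − [k_r]_Θ = −(0) − (0) + (-1) − (0) = -1
Net dimensions [L⁻² T² Θ⁻¹] ≠ [1] — not dimensionless.

no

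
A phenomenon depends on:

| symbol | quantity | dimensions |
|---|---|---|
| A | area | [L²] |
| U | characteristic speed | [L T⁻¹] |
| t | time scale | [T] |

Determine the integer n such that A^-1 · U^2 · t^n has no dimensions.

2

Balance the T exponent: (1)·n from t, plus −(0) + 2·(-1) = -2 from the rest, must sum to zero.
n − 2 = 0, so n = 2.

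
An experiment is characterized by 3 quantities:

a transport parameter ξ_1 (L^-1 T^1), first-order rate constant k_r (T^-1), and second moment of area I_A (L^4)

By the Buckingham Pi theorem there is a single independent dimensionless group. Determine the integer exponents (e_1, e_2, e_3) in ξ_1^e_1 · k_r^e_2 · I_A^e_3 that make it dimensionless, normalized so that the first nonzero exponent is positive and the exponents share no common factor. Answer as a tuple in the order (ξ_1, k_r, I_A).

L: e_1·(-1) + e_2·(0) + e_3·(4) = 0
T: e_1·(1) + e_2·(-1) + e_3·(0) = 0
Solving this homogeneous linear system for the smallest-integer solution (first nonzero entry positive) gives (4, 4, 1).

(4, 4, 1)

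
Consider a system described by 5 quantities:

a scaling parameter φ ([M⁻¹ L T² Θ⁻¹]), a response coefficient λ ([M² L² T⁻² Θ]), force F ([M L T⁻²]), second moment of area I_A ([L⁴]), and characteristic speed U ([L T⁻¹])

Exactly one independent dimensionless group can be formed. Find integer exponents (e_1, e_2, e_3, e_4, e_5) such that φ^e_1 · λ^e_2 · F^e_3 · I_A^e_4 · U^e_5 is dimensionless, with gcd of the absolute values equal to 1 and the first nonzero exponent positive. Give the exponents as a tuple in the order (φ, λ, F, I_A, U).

(1, 1, -1, -1, 2)

M: e_1·(-1) + e_2·(2) + e_3·(1) + e_4·(0) + e_5·(0) = 0
L: e_1·(1) + e_2·(2) + e_3·(1) + e_4·(4) + e_5·(1) = 0
T: e_1·(2) + e_2·(-2) + e_3·(-2) + e_4·(0) + e_5·(-1) = 0
Θ: e_1·(-1) + e_2·(1) + e_3·(0) + e_4·(0) + e_5·(0) = 0
Solving this homogeneous linear system for the smallest-integer solution (first nonzero entry positive) gives (1, 1, -1, -1, 2).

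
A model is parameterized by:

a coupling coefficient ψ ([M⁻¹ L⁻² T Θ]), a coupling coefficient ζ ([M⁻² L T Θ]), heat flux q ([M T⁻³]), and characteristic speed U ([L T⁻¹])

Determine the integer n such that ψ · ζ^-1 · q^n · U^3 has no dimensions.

-1

Balance the M exponent: (1)·n from q, plus (-1) − (-2) + 3·(0) = 1 from the rest, must sum to zero.
n + 1 = 0, so n = -1.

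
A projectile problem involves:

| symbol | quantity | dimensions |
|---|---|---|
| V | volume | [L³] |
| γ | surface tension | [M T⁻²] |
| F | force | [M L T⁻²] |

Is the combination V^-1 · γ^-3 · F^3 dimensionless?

Sum the exponent of each base dimension across the product:
  M: −[V]_M − 3·[γ]_M + 3·[F]_M = −(0) − 3·(1) + 3·(1) = 0
  L: −[V]_L − 3·[γ]_L + 3·[F]_L = −(3) − 3·(0) + 3·(1) = 0
  T: −[V]_T − 3·[γ]_T + 3·[F]_T = −(0) − 3·(-2) + 3·(-2) = 0
All base exponents vanish — dimensionless.

yes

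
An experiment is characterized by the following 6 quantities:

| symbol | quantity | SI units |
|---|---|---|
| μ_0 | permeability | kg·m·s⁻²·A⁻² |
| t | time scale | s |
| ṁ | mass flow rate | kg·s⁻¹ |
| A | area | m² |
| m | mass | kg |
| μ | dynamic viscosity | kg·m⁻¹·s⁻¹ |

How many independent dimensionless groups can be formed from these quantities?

2

There are 6 variables and 4 base dimensions (M, L, T, I).
The dimension matrix has rank 4.
Independent dimensionless groups: 6 − 4 = 2.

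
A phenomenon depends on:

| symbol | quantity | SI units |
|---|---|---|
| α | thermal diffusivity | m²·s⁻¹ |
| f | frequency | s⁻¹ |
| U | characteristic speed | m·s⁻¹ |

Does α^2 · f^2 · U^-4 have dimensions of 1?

yes

Sum the exponent of each base dimension across the product:
  M: 2·[α]_M + 2·[f]_M − 4·[U]_M = 2·(0) + 2·(0) − 4·(0) = 0
  L: 2·[α]_L + 2·[f]_L − 4·[U]_L = 2·(2) + 2·(0) − 4·(1) = 0
  T: 2·[α]_T + 2·[f]_T − 4·[U]_T = 2·(-1) + 2·(-1) − 4·(-1) = 0
  Θ: 2·[α]_Θ + 2·[f]_Θ − 4·[U]_Θ = 2·(0) + 2·(0) − 4·(0) = 0
All base exponents vanish — dimensionless.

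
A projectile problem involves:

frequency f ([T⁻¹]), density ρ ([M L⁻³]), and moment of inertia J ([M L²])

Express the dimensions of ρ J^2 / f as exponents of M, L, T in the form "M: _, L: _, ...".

M: 3, L: 1, T: 1

Collect each base-dimension exponent across the product:
  M: −(0) + (1) + 2·(1) = 3
  L: −(0) + (-3) + 2·(2) = 1
  T: −(-1) + (0) + 2·(0) = 1
So the dimensions are [M³ L T].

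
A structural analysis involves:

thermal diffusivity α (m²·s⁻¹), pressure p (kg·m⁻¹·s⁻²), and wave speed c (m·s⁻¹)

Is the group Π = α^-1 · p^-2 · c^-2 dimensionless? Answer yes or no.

no

Sum the exponent of each base dimension across the product:
  M: −[α]_M − 2·[p]_M − 2·[c]_M = −(0) − 2·(1) − 2·(0) = -2
  L: −[α]_L − 2·[p]_L − 2·[c]_L = −(2) − 2·(-1) − 2·(1) = -2
  T: −[α]_T − 2·[p]_T − 2·[c]_T = −(-1) − 2·(-2) − 2·(-1) = 7
Net dimensions [M⁻² L⁻² T⁷] ≠ [1] — not dimensionless.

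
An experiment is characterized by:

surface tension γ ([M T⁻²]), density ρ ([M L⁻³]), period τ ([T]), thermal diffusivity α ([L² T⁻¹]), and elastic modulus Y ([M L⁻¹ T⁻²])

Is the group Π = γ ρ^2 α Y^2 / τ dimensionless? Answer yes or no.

no

Sum the exponent of each base dimension across the product:
  M: [γ]_M + 2·[ρ]_M − [τ]_M + [α]_M + 2·[Y]_M = (1) + 2·(1) − (0) + (0) + 2·(1) = 5
  L: [γ]_L + 2·[ρ]_L − [τ]_L + [α]_L + 2·[Y]_L = (0) + 2·(-3) − (0) + (2) + 2·(-1) = -6
  T: [γ]_T + 2·[ρ]_T − [τ]_T + [α]_T + 2·[Y]_T = (-2) + 2·(0) − (1) + (-1) + 2·(-2) = -8
Net dimensions [M⁵ L⁻⁶ T⁻⁸] ≠ [1] — not dimensionless.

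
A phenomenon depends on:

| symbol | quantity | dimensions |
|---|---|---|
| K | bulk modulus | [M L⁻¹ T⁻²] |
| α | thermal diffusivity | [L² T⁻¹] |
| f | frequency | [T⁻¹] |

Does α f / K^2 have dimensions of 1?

no

Sum the exponent of each base dimension across the product:
  M: −2·[K]_M + [α]_M + [f]_M = −2·(1) + (0) + (0) = -2
  L: −2·[K]_L + [α]_L + [f]_L = −2·(-1) + (2) + (0) = 4
  T: −2·[K]_T + [α]_T + [f]_T = −2·(-2) + (-1) + (-1) = 2
Net dimensions [M⁻² L⁴ T²] ≠ [1] — not dimensionless.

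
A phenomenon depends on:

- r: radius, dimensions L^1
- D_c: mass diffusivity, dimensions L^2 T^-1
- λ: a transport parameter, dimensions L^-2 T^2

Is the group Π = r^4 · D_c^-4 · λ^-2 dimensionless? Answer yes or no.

Sum the exponent of each base dimension across the product:
  L: 4·[r]_L − 4·[D_c]_L − 2·[λ]_L = 4·(1) − 4·(2) − 2·(-2) = 0
  T: 4·[r]_T − 4·[D_c]_T − 2·[λ]_T = 4·(0) − 4·(-1) − 2·(2) = 0
All base exponents vanish — dimensionless.

yes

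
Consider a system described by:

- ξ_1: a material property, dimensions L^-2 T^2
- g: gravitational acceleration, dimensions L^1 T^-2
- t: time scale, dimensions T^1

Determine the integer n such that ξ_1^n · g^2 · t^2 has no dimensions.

Balance the L exponent: (-2)·n from ξ_1, plus 2·(1) + 2·(0) = 2 from the rest, must sum to zero.
-2n + 2 = 0, so n = 1.

1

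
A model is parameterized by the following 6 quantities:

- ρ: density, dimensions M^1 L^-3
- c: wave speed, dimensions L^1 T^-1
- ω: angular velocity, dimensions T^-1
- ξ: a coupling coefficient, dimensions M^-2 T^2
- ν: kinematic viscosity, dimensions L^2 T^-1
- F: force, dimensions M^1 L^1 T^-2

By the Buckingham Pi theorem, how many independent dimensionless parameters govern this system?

3

There are 6 variables and 3 base dimensions (M, L, T).
The dimension matrix has rank 3.
Independent dimensionless groups: 6 − 3 = 3.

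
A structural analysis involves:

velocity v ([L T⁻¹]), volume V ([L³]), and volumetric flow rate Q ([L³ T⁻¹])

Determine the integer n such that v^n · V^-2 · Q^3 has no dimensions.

-3

Balance the L exponent: (1)·n from v, plus −2·(3) + 3·(3) = 3 from the rest, must sum to zero.
n + 3 = 0, so n = -3.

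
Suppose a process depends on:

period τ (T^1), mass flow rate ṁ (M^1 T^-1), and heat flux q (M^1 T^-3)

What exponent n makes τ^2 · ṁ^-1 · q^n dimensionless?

Balance the M exponent: (1)·n from q, plus 2·(0) − (1) = -1 from the rest, must sum to zero.
n − 1 = 0, so n = 1.

1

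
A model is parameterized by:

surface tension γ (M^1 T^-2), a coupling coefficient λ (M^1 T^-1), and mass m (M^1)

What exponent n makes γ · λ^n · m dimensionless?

-2

Balance the M exponent: (1)·n from λ, plus (1) + (1) = 2 from the rest, must sum to zero.
n + 2 = 0, so n = -2.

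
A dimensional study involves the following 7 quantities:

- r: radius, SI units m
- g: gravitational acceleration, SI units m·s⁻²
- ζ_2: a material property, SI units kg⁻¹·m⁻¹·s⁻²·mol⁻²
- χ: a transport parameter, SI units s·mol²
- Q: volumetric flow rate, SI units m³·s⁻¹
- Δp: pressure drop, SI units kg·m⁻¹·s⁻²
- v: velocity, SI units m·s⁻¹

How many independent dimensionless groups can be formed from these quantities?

There are 7 variables and 4 base dimensions (M, L, T, N).
The dimension matrix has rank 4.
Independent dimensionless groups: 7 − 4 = 3.

3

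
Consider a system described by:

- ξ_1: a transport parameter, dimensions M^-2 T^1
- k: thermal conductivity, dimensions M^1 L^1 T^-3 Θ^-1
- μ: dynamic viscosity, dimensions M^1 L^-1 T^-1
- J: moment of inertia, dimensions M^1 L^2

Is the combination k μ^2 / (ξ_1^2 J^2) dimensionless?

no

Sum the exponent of each base dimension across the product:
  M: −2·[ξ_1]_M + [k]_M + 2·[μ]_M − 2·[J]_M = −2·(-2) + (1) + 2·(1) − 2·(1) = 5
  L: −2·[ξ_1]_L + [k]_L + 2·[μ]_L − 2·[J]_L = −2·(0) + (1) + 2·(-1) − 2·(2) = -5
  T: −2·[ξ_1]_T + [k]_T + 2·[μ]_T − 2·[J]_T = −2·(1) + (-3) + 2·(-1) − 2·(0) = -7
  Θ: −2·[ξ_1]_Θ + [k]_Θ + 2·[μ]_Θ − 2·[J]_Θ = −2·(0) + (-1) + 2·(0) − 2·(0) = -1
Net dimensions [M⁵ L⁻⁵ T⁻⁷ Θ⁻¹] ≠ [1] — not dimensionless.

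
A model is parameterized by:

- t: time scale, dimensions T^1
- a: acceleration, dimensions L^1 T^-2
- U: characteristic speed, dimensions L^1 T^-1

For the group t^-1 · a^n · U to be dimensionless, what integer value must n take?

Balance the L exponent: (1)·n from a, plus −(0) + (1) = 1 from the rest, must sum to zero.
n + 1 = 0, so n = -1.

-1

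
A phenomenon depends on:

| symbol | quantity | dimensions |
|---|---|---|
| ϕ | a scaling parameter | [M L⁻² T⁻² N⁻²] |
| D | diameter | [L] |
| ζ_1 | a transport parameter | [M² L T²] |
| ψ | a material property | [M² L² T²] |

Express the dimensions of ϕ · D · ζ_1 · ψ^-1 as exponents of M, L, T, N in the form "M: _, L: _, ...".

M: 1, L: -2, T: -2, N: -2

Collect each base-dimension exponent across the product:
  M: (1) + (0) + (2) − (2) = 1
  L: (-2) + (1) + (1) − (2) = -2
  T: (-2) + (0) + (2) − (2) = -2
  N: (-2) + (0) + (0) − (0) = -2
So the dimensions are [M L⁻² T⁻² N⁻²].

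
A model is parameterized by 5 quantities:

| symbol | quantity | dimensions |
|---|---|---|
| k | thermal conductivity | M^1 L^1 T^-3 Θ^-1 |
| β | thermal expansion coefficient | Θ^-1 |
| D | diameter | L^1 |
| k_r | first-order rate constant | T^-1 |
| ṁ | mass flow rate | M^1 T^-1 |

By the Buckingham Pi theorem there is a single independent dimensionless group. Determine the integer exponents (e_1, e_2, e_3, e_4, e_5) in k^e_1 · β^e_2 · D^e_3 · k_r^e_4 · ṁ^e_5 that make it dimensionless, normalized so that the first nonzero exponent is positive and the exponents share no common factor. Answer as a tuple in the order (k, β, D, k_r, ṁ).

M: e_1·(1) + e_2·(0) + e_3·(0) + e_4·(0) + e_5·(1) = 0
L: e_1·(1) + e_2·(0) + e_3·(1) + e_4·(0) + e_5·(0) = 0
T: e_1·(-3) + e_2·(0) + e_3·(0) + e_4·(-1) + e_5·(-1) = 0
Θ: e_1·(-1) + e_2·(-1) + e_3·(0) + e_4·(0) + e_5·(0) = 0
Solving this homogeneous linear system for the smallest-integer solution (first nonzero entry positive) gives (1, -1, -1, -2, -1).

(1, -1, -1, -2, -1)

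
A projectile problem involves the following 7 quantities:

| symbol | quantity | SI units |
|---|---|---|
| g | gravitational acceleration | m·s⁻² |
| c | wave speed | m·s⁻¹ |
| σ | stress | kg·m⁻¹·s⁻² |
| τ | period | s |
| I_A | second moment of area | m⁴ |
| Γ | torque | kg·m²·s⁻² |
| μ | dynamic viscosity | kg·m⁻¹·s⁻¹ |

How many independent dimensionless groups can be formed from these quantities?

There are 7 variables and 3 base dimensions (M, L, T).
The dimension matrix has rank 3.
Independent dimensionless groups: 7 − 3 = 4.

4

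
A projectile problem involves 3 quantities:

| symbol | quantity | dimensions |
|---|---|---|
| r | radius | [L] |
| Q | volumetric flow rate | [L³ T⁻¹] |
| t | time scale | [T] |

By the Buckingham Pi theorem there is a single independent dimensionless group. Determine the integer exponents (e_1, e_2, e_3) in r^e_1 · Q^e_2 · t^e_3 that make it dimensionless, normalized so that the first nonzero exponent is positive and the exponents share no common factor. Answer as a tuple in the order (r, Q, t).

L: e_1·(1) + e_2·(3) + e_3·(0) = 0
T: e_1·(0) + e_2·(-1) + e_3·(1) = 0
Solving this homogeneous linear system for the smallest-integer solution (first nonzero entry positive) gives (3, -1, -1).

(3, -1, -1)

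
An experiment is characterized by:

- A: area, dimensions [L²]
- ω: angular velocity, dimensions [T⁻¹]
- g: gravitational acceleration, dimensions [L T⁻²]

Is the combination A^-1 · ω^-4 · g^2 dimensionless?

yes

Sum the exponent of each base dimension across the product:
  L: −[A]_L − 4·[ω]_L + 2·[g]_L = −(2) − 4·(0) + 2·(1) = 0
  T: −[A]_T − 4·[ω]_T + 2·[g]_T = −(0) − 4·(-1) + 2·(-2) = 0
All base exponents vanish — dimensionless.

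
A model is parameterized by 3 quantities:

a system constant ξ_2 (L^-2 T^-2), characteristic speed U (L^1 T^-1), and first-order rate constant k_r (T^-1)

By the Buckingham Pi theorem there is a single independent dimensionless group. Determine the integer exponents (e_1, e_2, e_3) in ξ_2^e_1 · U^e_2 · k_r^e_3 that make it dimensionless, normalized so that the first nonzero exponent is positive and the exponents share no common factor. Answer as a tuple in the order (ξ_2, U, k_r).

L: e_1·(-2) + e_2·(1) + e_3·(0) = 0
T: e_1·(-2) + e_2·(-1) + e_3·(-1) = 0
Solving this homogeneous linear system for the smallest-integer solution (first nonzero entry positive) gives (1, 2, -4).

(1, 2, -4)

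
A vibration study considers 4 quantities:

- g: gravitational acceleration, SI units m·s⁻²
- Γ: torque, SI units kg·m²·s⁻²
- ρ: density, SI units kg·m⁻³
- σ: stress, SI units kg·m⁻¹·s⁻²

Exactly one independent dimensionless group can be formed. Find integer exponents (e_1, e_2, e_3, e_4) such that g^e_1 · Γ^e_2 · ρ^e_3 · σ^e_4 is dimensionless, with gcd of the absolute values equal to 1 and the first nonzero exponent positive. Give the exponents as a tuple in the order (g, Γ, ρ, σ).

M: e_1·(0) + e_2·(1) + e_3·(1) + e_4·(1) = 0
L: e_1·(1) + e_2·(2) + e_3·(-3) + e_4·(-1) = 0
T: e_1·(-2) + e_2·(-2) + e_3·(0) + e_4·(-2) = 0
Solving this homogeneous linear system for the smallest-integer solution (first nonzero entry positive) gives (3, 1, 3, -4).

(3, 1, 3, -4)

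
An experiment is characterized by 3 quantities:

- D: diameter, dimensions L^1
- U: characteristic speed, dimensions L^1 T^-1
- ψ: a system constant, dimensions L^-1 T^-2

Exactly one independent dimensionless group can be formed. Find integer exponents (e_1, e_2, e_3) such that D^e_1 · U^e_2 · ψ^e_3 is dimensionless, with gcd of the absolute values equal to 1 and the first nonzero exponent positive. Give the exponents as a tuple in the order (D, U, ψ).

L: e_1·(1) + e_2·(1) + e_3·(-1) = 0
T: e_1·(0) + e_2·(-1) + e_3·(-2) = 0
Solving this homogeneous linear system for the smallest-integer solution (first nonzero entry positive) gives (3, -2, 1).

(3, -2, 1)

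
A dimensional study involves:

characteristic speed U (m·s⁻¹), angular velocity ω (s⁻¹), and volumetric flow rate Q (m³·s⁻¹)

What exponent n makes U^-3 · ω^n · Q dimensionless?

Balance the T exponent: (-1)·n from ω, plus −3·(-1) + (-1) = 2 from the rest, must sum to zero.
−n + 2 = 0, so n = 2.

2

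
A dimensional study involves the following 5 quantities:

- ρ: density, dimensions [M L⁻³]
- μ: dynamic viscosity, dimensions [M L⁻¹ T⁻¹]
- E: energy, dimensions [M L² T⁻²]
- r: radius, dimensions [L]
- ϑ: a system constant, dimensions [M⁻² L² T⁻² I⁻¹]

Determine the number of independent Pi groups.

There are 5 variables and 4 base dimensions (M, L, T, I).
The dimension matrix has rank 4.
Independent dimensionless groups: 5 − 4 = 1.

1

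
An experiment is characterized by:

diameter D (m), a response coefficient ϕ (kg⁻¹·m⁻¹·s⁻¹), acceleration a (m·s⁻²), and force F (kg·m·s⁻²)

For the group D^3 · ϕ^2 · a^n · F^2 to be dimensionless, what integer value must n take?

-3

Balance the L exponent: (1)·n from a, plus 3·(1) + 2·(-1) + 2·(1) = 3 from the rest, must sum to zero.
n + 3 = 0, so n = -3.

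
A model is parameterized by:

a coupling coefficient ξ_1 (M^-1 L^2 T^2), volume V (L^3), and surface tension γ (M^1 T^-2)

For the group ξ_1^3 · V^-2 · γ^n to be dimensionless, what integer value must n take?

Balance the M exponent: (1)·n from γ, plus 3·(-1) − 2·(0) = -3 from the rest, must sum to zero.
n − 3 = 0, so n = 3.

3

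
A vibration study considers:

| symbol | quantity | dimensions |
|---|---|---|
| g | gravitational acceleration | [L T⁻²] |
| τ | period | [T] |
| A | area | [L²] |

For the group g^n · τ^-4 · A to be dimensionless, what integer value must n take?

-2

Balance the L exponent: (1)·n from g, plus −4·(0) + (2) = 2 from the rest, must sum to zero.
n + 2 = 0, so n = -2.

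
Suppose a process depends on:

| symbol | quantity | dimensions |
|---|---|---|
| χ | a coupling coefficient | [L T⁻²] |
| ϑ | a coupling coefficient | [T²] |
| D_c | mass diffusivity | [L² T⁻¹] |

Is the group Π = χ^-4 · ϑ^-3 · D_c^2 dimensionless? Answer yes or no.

yes

Sum the exponent of each base dimension across the product:
  L: −4·[χ]_L − 3·[ϑ]_L + 2·[D_c]_L = −4·(1) − 3·(0) + 2·(2) = 0
  T: −4·[χ]_T − 3·[ϑ]_T + 2·[D_c]_T = −4·(-2) − 3·(2) + 2·(-1) = 0
All base exponents vanish — dimensionless.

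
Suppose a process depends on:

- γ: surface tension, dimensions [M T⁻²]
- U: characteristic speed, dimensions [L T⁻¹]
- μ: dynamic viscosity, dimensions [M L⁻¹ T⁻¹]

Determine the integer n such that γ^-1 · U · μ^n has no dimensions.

Balance the M exponent: (1)·n from μ, plus −(1) + (0) = -1 from the rest, must sum to zero.
n − 1 = 0, so n = 1.

1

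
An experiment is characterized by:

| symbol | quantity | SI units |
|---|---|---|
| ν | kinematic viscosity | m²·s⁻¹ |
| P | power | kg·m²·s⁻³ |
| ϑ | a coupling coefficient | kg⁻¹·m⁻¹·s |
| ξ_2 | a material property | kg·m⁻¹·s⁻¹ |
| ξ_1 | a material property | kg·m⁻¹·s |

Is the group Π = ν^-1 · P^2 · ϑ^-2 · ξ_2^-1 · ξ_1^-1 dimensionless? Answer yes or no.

no

Sum the exponent of each base dimension across the product:
  M: −[ν]_M + 2·[P]_M − 2·[ϑ]_M − [ξ_2]_M − [ξ_1]_M = −(0) + 2·(1) − 2·(-1) − (1) − (1) = 2
  L: −[ν]_L + 2·[P]_L − 2·[ϑ]_L − [ξ_2]_L − [ξ_1]_L = −(2) + 2·(2) − 2·(-1) − (-1) − (-1) = 6
  T: −[ν]_T + 2·[P]_T − 2·[ϑ]_T − [ξ_2]_T − [ξ_1]_T = −(-1) + 2·(-3) − 2·(1) − (-1) − (1) = -7
Net dimensions [M² L⁶ T⁻⁷] ≠ [1] — not dimensionless.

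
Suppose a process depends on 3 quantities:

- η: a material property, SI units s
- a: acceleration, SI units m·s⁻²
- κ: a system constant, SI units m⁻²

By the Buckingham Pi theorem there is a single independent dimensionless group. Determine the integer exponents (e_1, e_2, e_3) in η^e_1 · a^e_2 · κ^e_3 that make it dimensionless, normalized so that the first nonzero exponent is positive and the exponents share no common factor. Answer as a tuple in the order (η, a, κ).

(4, 2, 1)

L: e_1·(0) + e_2·(1) + e_3·(-2) = 0
T: e_1·(1) + e_2·(-2) + e_3·(0) = 0
Solving this homogeneous linear system for the smallest-integer solution (first nonzero entry positive) gives (4, 2, 1).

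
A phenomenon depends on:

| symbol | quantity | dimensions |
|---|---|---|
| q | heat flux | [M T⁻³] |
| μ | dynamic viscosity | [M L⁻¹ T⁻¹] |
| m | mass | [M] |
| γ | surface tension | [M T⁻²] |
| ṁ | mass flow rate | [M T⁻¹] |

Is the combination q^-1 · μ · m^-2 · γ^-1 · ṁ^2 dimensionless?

Sum the exponent of each base dimension across the product:
  M: −[q]_M + [μ]_M − 2·[m]_M − [γ]_M + 2·[ṁ]_M = −(1) + (1) − 2·(1) − (1) + 2·(1) = -1
  L: −[q]_L + [μ]_L − 2·[m]_L − [γ]_L + 2·[ṁ]_L = −(0) + (-1) − 2·(0) − (0) + 2·(0) = -1
  T: −[q]_T + [μ]_T − 2·[m]_T − [γ]_T + 2·[ṁ]_T = −(-3) + (-1) − 2·(0) − (-2) + 2·(-1) = 2
Net dimensions [M⁻¹ L⁻¹ T²] ≠ [1] — not dimensionless.

no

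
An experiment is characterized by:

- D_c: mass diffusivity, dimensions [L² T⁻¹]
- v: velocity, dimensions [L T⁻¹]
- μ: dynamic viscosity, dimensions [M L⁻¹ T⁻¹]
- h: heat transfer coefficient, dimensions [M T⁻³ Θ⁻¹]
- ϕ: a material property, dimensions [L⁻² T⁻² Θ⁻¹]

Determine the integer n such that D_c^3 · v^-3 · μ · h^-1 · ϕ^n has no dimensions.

Balance the L exponent: (-2)·n from ϕ, plus 3·(2) − 3·(1) + (-1) − (0) = 2 from the rest, must sum to zero.
-2n + 2 = 0, so n = 1.

1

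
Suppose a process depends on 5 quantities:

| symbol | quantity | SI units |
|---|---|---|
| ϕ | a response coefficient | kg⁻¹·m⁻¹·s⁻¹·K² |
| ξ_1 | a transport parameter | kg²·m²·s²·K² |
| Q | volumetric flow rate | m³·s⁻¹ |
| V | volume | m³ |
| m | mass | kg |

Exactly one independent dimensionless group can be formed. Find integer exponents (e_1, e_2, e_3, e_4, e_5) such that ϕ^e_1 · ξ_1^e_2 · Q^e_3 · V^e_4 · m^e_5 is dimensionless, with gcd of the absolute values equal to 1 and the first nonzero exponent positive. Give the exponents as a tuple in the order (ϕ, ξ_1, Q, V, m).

M: e_1·(-1) + e_2·(2) + e_3·(0) + e_4·(0) + e_5·(1) = 0
L: e_1·(-1) + e_2·(2) + e_3·(3) + e_4·(3) + e_5·(0) = 0
T: e_1·(-1) + e_2·(2) + e_3·(-1) + e_4·(0) + e_5·(0) = 0
Θ: e_1·(2) + e_2·(2) + e_3·(0) + e_4·(0) + e_5·(0) = 0
Solving this homogeneous linear system for the smallest-integer solution (first nonzero entry positive) gives (1, -1, -3, 4, 3).

(1, -1, -3, 4, 3)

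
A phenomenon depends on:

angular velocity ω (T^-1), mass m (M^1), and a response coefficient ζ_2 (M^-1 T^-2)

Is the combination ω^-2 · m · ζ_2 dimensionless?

yes

Sum the exponent of each base dimension across the product:
  M: −2·[ω]_M + [m]_M + [ζ_2]_M = −2·(0) + (1) + (-1) = 0
  L: −2·[ω]_L + [m]_L + [ζ_2]_L = −2·(0) + (0) + (0) = 0
  T: −2·[ω]_T + [m]_T + [ζ_2]_T = −2·(-1) + (0) + (-2) = 0
All base exponents vanish — dimensionless.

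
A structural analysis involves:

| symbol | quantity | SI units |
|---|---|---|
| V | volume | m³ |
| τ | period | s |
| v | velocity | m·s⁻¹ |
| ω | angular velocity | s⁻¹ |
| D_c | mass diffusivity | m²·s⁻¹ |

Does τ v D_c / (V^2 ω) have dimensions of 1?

no

Sum the exponent of each base dimension across the product:
  L: −2·[V]_L + [τ]_L + [v]_L − [ω]_L + [D_c]_L = −2·(3) + (0) + (1) − (0) + (2) = -3
  T: −2·[V]_T + [τ]_T + [v]_T − [ω]_T + [D_c]_T = −2·(0) + (1) + (-1) − (-1) + (-1) = 0
Net dimensions [L⁻³] ≠ [1] — not dimensionless.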